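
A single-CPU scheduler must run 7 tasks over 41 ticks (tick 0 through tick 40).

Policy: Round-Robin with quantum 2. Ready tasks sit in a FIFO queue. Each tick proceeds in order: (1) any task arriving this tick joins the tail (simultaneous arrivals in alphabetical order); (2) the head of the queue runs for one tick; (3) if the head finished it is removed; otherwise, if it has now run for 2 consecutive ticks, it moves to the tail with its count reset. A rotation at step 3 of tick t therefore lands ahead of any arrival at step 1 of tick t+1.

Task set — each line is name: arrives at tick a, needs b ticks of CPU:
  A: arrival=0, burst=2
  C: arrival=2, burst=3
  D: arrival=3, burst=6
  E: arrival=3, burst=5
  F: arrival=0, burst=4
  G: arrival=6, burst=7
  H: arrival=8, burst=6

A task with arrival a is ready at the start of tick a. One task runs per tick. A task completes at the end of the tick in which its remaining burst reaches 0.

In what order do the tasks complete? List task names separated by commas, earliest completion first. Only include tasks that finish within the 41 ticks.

t=0: queue=[A,F] q_used=0 → run A
t=1: queue=[A,F] q_used=1 → run A
t=2: queue=[F,C] q_used=0 → run F
t=3: queue=[F,C,D,E] q_used=1 → run F
t=4: queue=[C,D,E,F] q_used=0 → run C
t=5: queue=[C,D,E,F] q_used=1 → run C
t=6: queue=[D,E,F,C,G] q_used=0 → run D
t=7: queue=[D,E,F,C,G] q_used=1 → run D
t=8: queue=[E,F,C,G,D,H] q_used=0 → run E
t=9: queue=[E,F,C,G,D,H] q_used=1 → run E
t=10: queue=[F,C,G,D,H,E] q_used=0 → run F
t=11: queue=[F,C,G,D,H,E] q_used=1 → run F
t=12: queue=[C,G,D,H,E] q_used=0 → run C
t=13: queue=[G,D,H,E] q_used=0 → run G
t=14: queue=[G,D,H,E] q_used=1 → run G
t=15: queue=[D,H,E,G] q_used=0 → run D
t=16: queue=[D,H,E,G] q_used=1 → run D
t=17: queue=[H,E,G,D] q_used=0 → run H
t=18: queue=[H,E,G,D] q_used=1 → run H
t=19: queue=[E,G,D,H] q_used=0 → run E
t=20: queue=[E,G,D,H] q_used=1 → run E
t=21: queue=[G,D,H,E] q_used=0 → run G
t=22: queue=[G,D,H,E] q_used=1 → run G
t=23: queue=[D,H,E,G] q_used=0 → run D
t=24: queue=[D,H,E,G] q_used=1 → run D
t=25: queue=[H,E,G] q_used=0 → run H
t=26: queue=[H,E,G] q_used=1 → run H
t=27: queue=[E,G,H] q_used=0 → run E
t=28: queue=[G,H] q_used=0 → run G
t=29: queue=[G,H] q_used=1 → run G
t=30: queue=[H,G] q_used=0 → run H
t=31: queue=[H,G] q_used=1 → run H
t=32: queue=[G] q_used=0 → run G
t=33: (idle)
t=34: (idle)
t=35: (idle)
t=36: (idle)
t=37: (idle)
t=38: (idle)
t=39: (idle)
t=40: (idle)

completion order = A, F, C, D, E, H, G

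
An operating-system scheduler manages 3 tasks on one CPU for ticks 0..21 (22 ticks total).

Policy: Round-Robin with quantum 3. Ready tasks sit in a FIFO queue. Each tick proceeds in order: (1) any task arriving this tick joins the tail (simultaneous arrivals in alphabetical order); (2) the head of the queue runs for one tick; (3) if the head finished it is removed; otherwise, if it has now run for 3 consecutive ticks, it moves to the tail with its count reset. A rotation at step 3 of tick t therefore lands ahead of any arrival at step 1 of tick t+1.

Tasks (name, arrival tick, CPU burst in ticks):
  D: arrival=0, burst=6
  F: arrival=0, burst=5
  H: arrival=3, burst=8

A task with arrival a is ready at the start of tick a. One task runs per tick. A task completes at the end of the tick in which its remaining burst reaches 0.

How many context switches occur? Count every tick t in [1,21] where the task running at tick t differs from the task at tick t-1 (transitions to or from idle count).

t=0: queue=[D,F] q_used=0 → run D
t=1: queue=[D,F] q_used=1 → run D
t=2: queue=[D,F] q_used=2 → run D
t=3: queue=[F,D,H] q_used=0 → run F
t=4: queue=[F,D,H] q_used=1 → run F
t=5: queue=[F,D,H] q_used=2 → run F
t=6: queue=[D,H,F] q_used=0 → run D
t=7: queue=[D,H,F] q_used=1 → run D
t=8: queue=[D,H,F] q_used=2 → run D
t=9: queue=[H,F] q_used=0 → run H
t=10: queue=[H,F] q_used=1 → run H
t=11: queue=[H,F] q_used=2 → run H
t=12: queue=[F,H] q_used=0 → run F
t=13: queue=[F,H] q_used=1 → run F
t=14: queue=[H] q_used=0 → run H
t=15: queue=[H] q_used=1 → run H
t=16: queue=[H] q_used=2 → run H
t=17: queue=[H] q_used=0 → run H
t=18: queue=[H] q_used=1 → run H
t=19: (idle)
t=20: (idle)
t=21: (idle)

context switches = 6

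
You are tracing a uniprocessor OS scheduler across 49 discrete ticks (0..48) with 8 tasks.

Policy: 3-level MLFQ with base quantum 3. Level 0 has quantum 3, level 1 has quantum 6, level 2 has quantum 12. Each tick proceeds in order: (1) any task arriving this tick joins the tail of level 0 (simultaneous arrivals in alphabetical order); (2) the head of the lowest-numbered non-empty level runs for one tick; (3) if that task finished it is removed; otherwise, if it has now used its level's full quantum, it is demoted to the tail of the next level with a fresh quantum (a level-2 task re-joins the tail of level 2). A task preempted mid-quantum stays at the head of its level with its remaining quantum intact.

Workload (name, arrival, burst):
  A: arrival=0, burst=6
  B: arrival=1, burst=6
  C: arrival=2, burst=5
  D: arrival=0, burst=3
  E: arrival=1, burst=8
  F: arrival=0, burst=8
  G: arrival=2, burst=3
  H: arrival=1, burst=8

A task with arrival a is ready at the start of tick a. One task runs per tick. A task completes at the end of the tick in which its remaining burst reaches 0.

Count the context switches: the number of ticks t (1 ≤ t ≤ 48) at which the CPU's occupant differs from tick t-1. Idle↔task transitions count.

context switches = 14

t=0: L0/L1/L2 = ADF/-/- → run A
t=1: L0/L1/L2 = ADFBEH/-/- → run A
t=2: L0/L1/L2 = ADFBEHCG/-/- → run A
t=3: L0/L1/L2 = DFBEHCG/A/- → run D
t=4: L0/L1/L2 = DFBEHCG/A/- → run D
t=5: L0/L1/L2 = DFBEHCG/A/- → run D
t=6: L0/L1/L2 = FBEHCG/A/- → run F
t=7: L0/L1/L2 = FBEHCG/A/- → run F
t=8: L0/L1/L2 = FBEHCG/A/- → run F
t=9: L0/L1/L2 = BEHCG/AF/- → run B
t=10: L0/L1/L2 = BEHCG/AF/- → run B
t=11: L0/L1/L2 = BEHCG/AF/- → run B
t=12: L0/L1/L2 = EHCG/AFB/- → run E
t=13: L0/L1/L2 = EHCG/AFB/- → run E
t=14: L0/L1/L2 = EHCG/AFB/- → run E
t=15: L0/L1/L2 = HCG/AFBE/- → run H
t=16: L0/L1/L2 = HCG/AFBE/- → run H
t=17: L0/L1/L2 = HCG/AFBE/- → run H
t=18: L0/L1/L2 = CG/AFBEH/- → run C
t=19: L0/L1/L2 = CG/AFBEH/- → run C
t=20: L0/L1/L2 = CG/AFBEH/- → run C
t=21: L0/L1/L2 = G/AFBEHC/- → run G
t=22: L0/L1/L2 = G/AFBEHC/- → run G
t=23: L0/L1/L2 = G/AFBEHC/- → run G
t=24: L0/L1/L2 = -/AFBEHC/- → run A
t=25: L0/L1/L2 = -/AFBEHC/- → run A
t=26: L0/L1/L2 = -/AFBEHC/- → run A
t=27: L0/L1/L2 = -/FBEHC/- → run F
t=28: L0/L1/L2 = -/FBEHC/- → run F
t=29: L0/L1/L2 = -/FBEHC/- → run F
t=30: L0/L1/L2 = -/FBEHC/- → run F
t=31: L0/L1/L2 = -/FBEHC/- → run F
t=32: L0/L1/L2 = -/BEHC/- → run B
t=33: L0/L1/L2 = -/BEHC/- → run B
t=34: L0/L1/L2 = -/BEHC/- → run B
t=35: L0/L1/L2 = -/EHC/- → run E
t=36: L0/L1/L2 = -/EHC/- → run E
t=37: L0/L1/L2 = -/EHC/- → run E
t=38: L0/L1/L2 = -/EHC/- → run E
t=39: L0/L1/L2 = -/EHC/- → run E
t=40: L0/L1/L2 = -/HC/- → run H
t=41: L0/L1/L2 = -/HC/- → run H
t=42: L0/L1/L2 = -/HC/- → run H
t=43: L0/L1/L2 = -/HC/- → run H
t=44: L0/L1/L2 = -/HC/- → run H
t=45: L0/L1/L2 = -/C/- → run C
t=46: L0/L1/L2 = -/C/- → run C
t=47: (idle)
t=48: (idle)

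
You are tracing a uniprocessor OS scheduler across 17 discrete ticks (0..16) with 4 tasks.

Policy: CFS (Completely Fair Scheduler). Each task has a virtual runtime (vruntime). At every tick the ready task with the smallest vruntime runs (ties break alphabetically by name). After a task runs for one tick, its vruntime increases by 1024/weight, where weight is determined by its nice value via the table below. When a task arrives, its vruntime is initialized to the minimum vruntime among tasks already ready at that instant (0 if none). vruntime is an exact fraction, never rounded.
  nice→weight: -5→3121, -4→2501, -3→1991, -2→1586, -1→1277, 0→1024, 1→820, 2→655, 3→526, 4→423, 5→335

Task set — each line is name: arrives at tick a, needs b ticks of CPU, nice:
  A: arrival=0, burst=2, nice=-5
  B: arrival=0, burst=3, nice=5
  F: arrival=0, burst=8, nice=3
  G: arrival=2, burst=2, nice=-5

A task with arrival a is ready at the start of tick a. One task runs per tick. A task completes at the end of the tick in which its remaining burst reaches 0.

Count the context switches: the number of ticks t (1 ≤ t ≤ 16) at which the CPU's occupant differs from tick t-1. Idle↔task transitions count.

context switches = 11

t=0: vr[A=0 B=0 F=0] → run A
t=1: vr[A=1024/3121 B=0 F=0] → run B
t=2: vr[A=1024/3121 B=1024/335 F=0 G=0] → run F
t=3: vr[A=1024/3121 B=1024/335 F=512/263 G=0] → run G
t=4: vr[A=1024/3121 B=1024/335 F=512/263 G=1024/3121] → run A
t=5: vr[B=1024/335 F=512/263 G=1024/3121] → run G
t=6: vr[B=1024/335 F=512/263] → run F
t=7: vr[B=1024/335 F=1024/263] → run B
t=8: vr[B=2048/335 F=1024/263] → run F
t=9: vr[B=2048/335 F=1536/263] → run F
t=10: vr[B=2048/335 F=2048/263] → run B
t=11: vr[F=2048/263] → run F
t=12: vr[F=2560/263] → run F
t=13: vr[F=3072/263] → run F
t=14: vr[F=3584/263] → run F
t=15: (idle)
t=16: (idle)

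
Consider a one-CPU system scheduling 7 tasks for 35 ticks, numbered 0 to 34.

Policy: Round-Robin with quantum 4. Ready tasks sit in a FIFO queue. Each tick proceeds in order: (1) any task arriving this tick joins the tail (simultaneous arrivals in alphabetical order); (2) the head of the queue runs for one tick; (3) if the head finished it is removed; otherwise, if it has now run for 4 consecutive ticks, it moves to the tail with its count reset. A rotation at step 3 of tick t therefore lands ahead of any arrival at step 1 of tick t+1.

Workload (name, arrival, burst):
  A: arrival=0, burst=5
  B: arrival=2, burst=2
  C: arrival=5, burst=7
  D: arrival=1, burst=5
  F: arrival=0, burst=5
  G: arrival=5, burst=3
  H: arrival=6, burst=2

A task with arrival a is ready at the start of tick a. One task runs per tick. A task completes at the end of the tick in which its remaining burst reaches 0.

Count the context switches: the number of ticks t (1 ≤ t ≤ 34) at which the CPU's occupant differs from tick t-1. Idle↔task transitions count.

t=0: queue=[A,F] q_used=0 → run A
t=1: queue=[A,F,D] q_used=1 → run A
t=2: queue=[A,F,D,B] q_used=2 → run A
t=3: queue=[A,F,D,B] q_used=3 → run A
t=4: queue=[F,D,B,A] q_used=0 → run F
t=5: queue=[F,D,B,A,C,G] q_used=1 → run F
t=6: queue=[F,D,B,A,C,G,H] q_used=2 → run F
t=7: queue=[F,D,B,A,C,G,H] q_used=3 → run F
t=8: queue=[D,B,A,C,G,H,F] q_used=0 → run D
t=9: queue=[D,B,A,C,G,H,F] q_used=1 → run D
t=10: queue=[D,B,A,C,G,H,F] q_used=2 → run D
t=11: queue=[D,B,A,C,G,H,F] q_used=3 → run D
t=12: queue=[B,A,C,G,H,F,D] q_used=0 → run B
t=13: queue=[B,A,C,G,H,F,D] q_used=1 → run B
t=14: queue=[A,C,G,H,F,D] q_used=0 → run A
t=15: queue=[C,G,H,F,D] q_used=0 → run C
t=16: queue=[C,G,H,F,D] q_used=1 → run C
t=17: queue=[C,G,H,F,D] q_used=2 → run C
t=18: queue=[C,G,H,F,D] q_used=3 → run C
t=19: queue=[G,H,F,D,C] q_used=0 → run G
t=20: queue=[G,H,F,D,C] q_used=1 → run G
t=21: queue=[G,H,F,D,C] q_used=2 → run G
t=22: queue=[H,F,D,C] q_used=0 → run H
t=23: queue=[H,F,D,C] q_used=1 → run H
t=24: queue=[F,D,C] q_used=0 → run F
t=25: queue=[D,C] q_used=0 → run D
t=26: queue=[C] q_used=0 → run C
t=27: queue=[C] q_used=1 → run C
t=28: queue=[C] q_used=2 → run C
t=29: (idle)
t=30: (idle)
t=31: (idle)
t=32: (idle)
t=33: (idle)
t=34: (idle)

context switches = 11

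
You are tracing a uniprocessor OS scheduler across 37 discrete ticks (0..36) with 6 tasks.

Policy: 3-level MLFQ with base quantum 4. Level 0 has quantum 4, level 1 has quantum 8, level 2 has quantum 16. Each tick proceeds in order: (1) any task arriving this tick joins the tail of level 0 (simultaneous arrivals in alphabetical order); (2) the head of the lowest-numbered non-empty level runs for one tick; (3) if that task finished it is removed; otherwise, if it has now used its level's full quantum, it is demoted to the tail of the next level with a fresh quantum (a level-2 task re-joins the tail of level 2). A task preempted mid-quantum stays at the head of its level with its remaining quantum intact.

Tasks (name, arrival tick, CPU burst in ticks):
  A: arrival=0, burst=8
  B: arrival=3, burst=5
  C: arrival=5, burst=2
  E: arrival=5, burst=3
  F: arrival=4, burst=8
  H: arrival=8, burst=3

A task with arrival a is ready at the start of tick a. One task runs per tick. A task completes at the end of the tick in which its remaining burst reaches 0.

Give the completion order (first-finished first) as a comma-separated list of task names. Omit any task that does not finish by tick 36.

t=0: L0/L1/L2 = A/-/- → run A
t=1: L0/L1/L2 = A/-/- → run A
t=2: L0/L1/L2 = A/-/- → run A
t=3: L0/L1/L2 = AB/-/- → run A
t=4: L0/L1/L2 = BF/A/- → run B
t=5: L0/L1/L2 = BFCE/A/- → run B
t=6: L0/L1/L2 = BFCE/A/- → run B
t=7: L0/L1/L2 = BFCE/A/- → run B
t=8: L0/L1/L2 = FCEH/AB/- → run F
t=9: L0/L1/L2 = FCEH/AB/- → run F
t=10: L0/L1/L2 = FCEH/AB/- → run F
t=11: L0/L1/L2 = FCEH/AB/- → run F
t=12: L0/L1/L2 = CEH/ABF/- → run C
t=13: L0/L1/L2 = CEH/ABF/- → run C
t=14: L0/L1/L2 = EH/ABF/- → run E
t=15: L0/L1/L2 = EH/ABF/- → run E
t=16: L0/L1/L2 = EH/ABF/- → run E
t=17: L0/L1/L2 = H/ABF/- → run H
t=18: L0/L1/L2 = H/ABF/- → run H
t=19: L0/L1/L2 = H/ABF/- → run H
t=20: L0/L1/L2 = -/ABF/- → run A
t=21: L0/L1/L2 = -/ABF/- → run A
t=22: L0/L1/L2 = -/ABF/- → run A
t=23: L0/L1/L2 = -/ABF/- → run A
t=24: L0/L1/L2 = -/BF/- → run B
t=25: L0/L1/L2 = -/F/- → run F
t=26: L0/L1/L2 = -/F/- → run F
t=27: L0/L1/L2 = -/F/- → run F
t=28: L0/L1/L2 = -/F/- → run F
t=29: (idle)
t=30: (idle)
t=31: (idle)
t=32: (idle)
t=33: (idle)
t=34: (idle)
t=35: (idle)
t=36: (idle)

completion order = C, E, H, A, B, F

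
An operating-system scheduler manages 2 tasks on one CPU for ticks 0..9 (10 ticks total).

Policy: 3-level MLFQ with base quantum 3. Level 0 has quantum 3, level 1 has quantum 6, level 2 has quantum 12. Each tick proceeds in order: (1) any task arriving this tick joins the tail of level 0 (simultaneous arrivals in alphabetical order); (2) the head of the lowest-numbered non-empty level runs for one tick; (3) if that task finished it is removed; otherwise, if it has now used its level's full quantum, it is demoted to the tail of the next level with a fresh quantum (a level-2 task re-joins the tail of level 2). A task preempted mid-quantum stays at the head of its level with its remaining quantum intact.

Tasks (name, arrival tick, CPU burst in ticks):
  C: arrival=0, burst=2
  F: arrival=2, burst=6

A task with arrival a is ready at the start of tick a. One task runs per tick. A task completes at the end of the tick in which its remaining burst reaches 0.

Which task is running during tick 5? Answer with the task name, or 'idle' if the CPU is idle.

running at tick 5 = F

t=0: L0/L1/L2 = C/-/- → run C
t=1: L0/L1/L2 = C/-/- → run C
t=2: L0/L1/L2 = F/-/- → run F
t=3: L0/L1/L2 = F/-/- → run F
t=4: L0/L1/L2 = F/-/- → run F
t=5: L0/L1/L2 = -/F/- → run F
t=6: L0/L1/L2 = -/F/- → run F
t=7: L0/L1/L2 = -/F/- → run F
t=8: (idle)
t=9: (idle)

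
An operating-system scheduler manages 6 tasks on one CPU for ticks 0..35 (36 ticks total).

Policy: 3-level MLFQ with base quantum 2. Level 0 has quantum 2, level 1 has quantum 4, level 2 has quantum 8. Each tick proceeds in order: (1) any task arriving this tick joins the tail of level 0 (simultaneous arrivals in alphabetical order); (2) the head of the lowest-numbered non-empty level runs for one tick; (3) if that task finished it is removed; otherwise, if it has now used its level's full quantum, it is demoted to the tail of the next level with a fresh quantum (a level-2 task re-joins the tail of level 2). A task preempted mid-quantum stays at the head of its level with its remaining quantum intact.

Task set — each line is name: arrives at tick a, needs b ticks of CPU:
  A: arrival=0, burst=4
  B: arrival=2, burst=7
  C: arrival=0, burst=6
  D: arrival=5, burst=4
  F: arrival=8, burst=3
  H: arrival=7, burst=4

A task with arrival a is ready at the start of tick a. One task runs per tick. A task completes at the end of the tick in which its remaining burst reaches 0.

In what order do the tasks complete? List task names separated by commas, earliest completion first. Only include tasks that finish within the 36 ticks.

t=0: L0/L1/L2 = AC/-/- → run A
t=1: L0/L1/L2 = AC/-/- → run A
t=2: L0/L1/L2 = CB/A/- → run C
t=3: L0/L1/L2 = CB/A/- → run C
t=4: L0/L1/L2 = B/AC/- → run B
t=5: L0/L1/L2 = BD/AC/- → run B
t=6: L0/L1/L2 = D/ACB/- → run D
t=7: L0/L1/L2 = DH/ACB/- → run D
t=8: L0/L1/L2 = HF/ACBD/- → run H
t=9: L0/L1/L2 = HF/ACBD/- → run H
t=10: L0/L1/L2 = F/ACBDH/- → run F
t=11: L0/L1/L2 = F/ACBDH/- → run F
t=12: L0/L1/L2 = -/ACBDHF/- → run A
t=13: L0/L1/L2 = -/ACBDHF/- → run A
t=14: L0/L1/L2 = -/CBDHF/- → run C
t=15: L0/L1/L2 = -/CBDHF/- → run C
t=16: L0/L1/L2 = -/CBDHF/- → run C
t=17: L0/L1/L2 = -/CBDHF/- → run C
t=18: L0/L1/L2 = -/BDHF/- → run B
t=19: L0/L1/L2 = -/BDHF/- → run B
t=20: L0/L1/L2 = -/BDHF/- → run B
t=21: L0/L1/L2 = -/BDHF/- → run B
t=22: L0/L1/L2 = -/DHF/B → run D
t=23: L0/L1/L2 = -/DHF/B → run D
t=24: L0/L1/L2 = -/HF/B → run H
t=25: L0/L1/L2 = -/HF/B → run H
t=26: L0/L1/L2 = -/F/B → run F
t=27: L0/L1/L2 = -/-/B → run B
t=28: (idle)
t=29: (idle)
t=30: (idle)
t=31: (idle)
t=32: (idle)
t=33: (idle)
t=34: (idle)
t=35: (idle)

completion order = A, C, D, H, F, B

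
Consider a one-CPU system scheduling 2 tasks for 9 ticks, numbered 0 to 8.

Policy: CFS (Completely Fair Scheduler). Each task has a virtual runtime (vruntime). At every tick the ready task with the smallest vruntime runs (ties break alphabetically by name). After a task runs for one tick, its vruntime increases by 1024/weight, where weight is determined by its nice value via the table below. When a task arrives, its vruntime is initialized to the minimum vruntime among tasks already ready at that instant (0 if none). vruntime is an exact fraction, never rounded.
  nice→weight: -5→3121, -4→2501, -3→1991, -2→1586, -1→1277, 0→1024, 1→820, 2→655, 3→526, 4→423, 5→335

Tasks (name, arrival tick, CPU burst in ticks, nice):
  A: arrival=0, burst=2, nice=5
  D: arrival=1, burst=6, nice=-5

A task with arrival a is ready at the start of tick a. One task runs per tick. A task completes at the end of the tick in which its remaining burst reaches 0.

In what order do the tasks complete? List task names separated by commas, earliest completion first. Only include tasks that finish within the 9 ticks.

t=0: vr[A=0] → run A
t=1: vr[A=1024/335 D=1024/335] → run A
t=2: vr[D=1024/335] → run D
t=3: vr[D=3538944/1045535] → run D
t=4: vr[D=3881984/1045535] → run D
t=5: vr[D=4225024/1045535] → run D
t=6: vr[D=4568064/1045535] → run D
t=7: vr[D=4911104/1045535] → run D
t=8: (idle)

completion order = A, D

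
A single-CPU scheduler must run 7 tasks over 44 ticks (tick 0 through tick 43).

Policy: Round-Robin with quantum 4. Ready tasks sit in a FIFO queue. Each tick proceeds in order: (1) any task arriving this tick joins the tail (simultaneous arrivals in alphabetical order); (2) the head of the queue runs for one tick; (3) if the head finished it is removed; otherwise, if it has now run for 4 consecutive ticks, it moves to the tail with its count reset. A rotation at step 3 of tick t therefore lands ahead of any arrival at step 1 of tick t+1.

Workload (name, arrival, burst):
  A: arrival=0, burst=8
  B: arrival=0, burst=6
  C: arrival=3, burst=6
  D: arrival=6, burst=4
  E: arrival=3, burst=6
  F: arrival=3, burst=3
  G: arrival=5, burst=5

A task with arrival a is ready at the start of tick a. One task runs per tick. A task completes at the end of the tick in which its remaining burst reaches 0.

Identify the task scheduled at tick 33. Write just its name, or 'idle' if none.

t=0: queue=[A,B] q_used=0 → run A
t=1: queue=[A,B] q_used=1 → run A
t=2: queue=[A,B] q_used=2 → run A
t=3: queue=[A,B,C,E,F] q_used=3 → run A
t=4: queue=[B,C,E,F,A] q_used=0 → run B
t=5: queue=[B,C,E,F,A,G] q_used=1 → run B
t=6: queue=[B,C,E,F,A,G,D] q_used=2 → run B
t=7: queue=[B,C,E,F,A,G,D] q_used=3 → run B
t=8: queue=[C,E,F,A,G,D,B] q_used=0 → run C
t=9: queue=[C,E,F,A,G,D,B] q_used=1 → run C
t=10: queue=[C,E,F,A,G,D,B] q_used=2 → run C
t=11: queue=[C,E,F,A,G,D,B] q_used=3 → run C
t=12: queue=[E,F,A,G,D,B,C] q_used=0 → run E
t=13: queue=[E,F,A,G,D,B,C] q_used=1 → run E
t=14: queue=[E,F,A,G,D,B,C] q_used=2 → run E
t=15: queue=[E,F,A,G,D,B,C] q_used=3 → run E
t=16: queue=[F,A,G,D,B,C,E] q_used=0 → run F
t=17: queue=[F,A,G,D,B,C,E] q_used=1 → run F
t=18: queue=[F,A,G,D,B,C,E] q_used=2 → run F
t=19: queue=[A,G,D,B,C,E] q_used=0 → run A
t=20: queue=[A,G,D,B,C,E] q_used=1 → run A
t=21: queue=[A,G,D,B,C,E] q_used=2 → run A
t=22: queue=[A,G,D,B,C,E] q_used=3 → run A
t=23: queue=[G,D,B,C,E] q_used=0 → run G
t=24: queue=[G,D,B,C,E] q_used=1 → run G
t=25: queue=[G,D,B,C,E] q_used=2 → run G
t=26: queue=[G,D,B,C,E] q_used=3 → run G
t=27: queue=[D,B,C,E,G] q_used=0 → run D
t=28: queue=[D,B,C,E,G] q_used=1 → run D
t=29: queue=[D,B,C,E,G] q_used=2 → run D
t=30: queue=[D,B,C,E,G] q_used=3 → run D
t=31: queue=[B,C,E,G] q_used=0 → run B
t=32: queue=[B,C,E,G] q_used=1 → run B
t=33: queue=[C,E,G] q_used=0 → run C
t=34: queue=[C,E,G] q_used=1 → run C
t=35: queue=[E,G] q_used=0 → run E
t=36: queue=[E,G] q_used=1 → run E
t=37: queue=[G] q_used=0 → run G
t=38: (idle)
t=39: (idle)
t=40: (idle)
t=41: (idle)
t=42: (idle)
t=43: (idle)

running at tick 33 = C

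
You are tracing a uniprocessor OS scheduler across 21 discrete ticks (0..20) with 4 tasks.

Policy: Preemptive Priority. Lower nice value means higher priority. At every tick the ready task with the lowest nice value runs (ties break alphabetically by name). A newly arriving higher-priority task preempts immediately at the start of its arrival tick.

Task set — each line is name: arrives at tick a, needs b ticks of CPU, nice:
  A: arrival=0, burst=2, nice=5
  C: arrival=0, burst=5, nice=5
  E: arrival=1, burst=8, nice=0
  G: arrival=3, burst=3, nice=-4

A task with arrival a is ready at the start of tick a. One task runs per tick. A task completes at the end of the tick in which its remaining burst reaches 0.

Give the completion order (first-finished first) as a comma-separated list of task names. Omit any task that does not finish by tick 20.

completion order = G, E, A, C

t=0: ready={A,C} → run A
t=1: ready={A,C,E} → run E
t=2: ready={A,C,E} → run E
t=3: ready={A,C,E,G} → run G
t=4: ready={A,C,E,G} → run G
t=5: ready={A,C,E,G} → run G
t=6: ready={A,C,E} → run E
t=7: ready={A,C,E} → run E
t=8: ready={A,C,E} → run E
t=9: ready={A,C,E} → run E
t=10: ready={A,C,E} → run E
t=11: ready={A,C,E} → run E
t=12: ready={A,C} → run A
t=13: ready={C} → run C
t=14: ready={C} → run C
t=15: ready={C} → run C
t=16: ready={C} → run C
t=17: ready={C} → run C
t=18: (idle)
t=19: (idle)
t=20: (idle)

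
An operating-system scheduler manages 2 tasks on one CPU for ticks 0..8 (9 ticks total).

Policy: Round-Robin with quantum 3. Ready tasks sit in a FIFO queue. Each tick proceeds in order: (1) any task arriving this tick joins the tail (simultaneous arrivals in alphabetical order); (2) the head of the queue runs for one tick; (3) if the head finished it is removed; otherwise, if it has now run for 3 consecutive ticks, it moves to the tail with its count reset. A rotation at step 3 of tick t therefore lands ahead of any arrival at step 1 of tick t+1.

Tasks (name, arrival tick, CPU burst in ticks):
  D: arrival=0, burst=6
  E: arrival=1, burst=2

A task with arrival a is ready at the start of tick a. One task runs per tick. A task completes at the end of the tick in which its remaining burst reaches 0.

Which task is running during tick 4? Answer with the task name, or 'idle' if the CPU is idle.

t=0: queue=[D] q_used=0 → run D
t=1: queue=[D,E] q_used=1 → run D
t=2: queue=[D,E] q_used=2 → run D
t=3: queue=[E,D] q_used=0 → run E
t=4: queue=[E,D] q_used=1 → run E
t=5: queue=[D] q_used=0 → run D
t=6: queue=[D] q_used=1 → run D
t=7: queue=[D] q_used=2 → run D
t=8: (idle)

running at tick 4 = E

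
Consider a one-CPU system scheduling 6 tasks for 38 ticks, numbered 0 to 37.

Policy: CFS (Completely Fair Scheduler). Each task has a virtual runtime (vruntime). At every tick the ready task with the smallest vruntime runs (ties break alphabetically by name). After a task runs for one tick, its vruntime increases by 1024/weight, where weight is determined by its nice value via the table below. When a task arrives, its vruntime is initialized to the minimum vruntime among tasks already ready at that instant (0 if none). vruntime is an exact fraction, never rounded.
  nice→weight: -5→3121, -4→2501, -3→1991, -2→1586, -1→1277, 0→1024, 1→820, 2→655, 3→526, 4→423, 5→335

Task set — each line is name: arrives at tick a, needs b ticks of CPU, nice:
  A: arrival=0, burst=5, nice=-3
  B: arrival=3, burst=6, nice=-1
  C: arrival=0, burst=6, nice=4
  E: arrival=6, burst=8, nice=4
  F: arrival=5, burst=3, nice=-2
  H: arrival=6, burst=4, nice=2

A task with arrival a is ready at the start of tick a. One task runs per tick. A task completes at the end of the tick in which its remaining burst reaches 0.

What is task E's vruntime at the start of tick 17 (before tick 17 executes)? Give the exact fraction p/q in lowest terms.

vruntime(E, start of tick 17) = 3338240/842193

t=0: vr[A=0 C=0] → run A
t=1: vr[A=1024/1991 C=0] → run C
t=2: vr[A=1024/1991 C=1024/423] → run A
t=3: vr[A=2048/1991 B=2048/1991 C=1024/423] → run A
t=4: vr[A=3072/1991 B=2048/1991 C=1024/423] → run B
t=5: vr[A=3072/1991 B=4654080/2542507 C=1024/423 F=3072/1991] → run A
t=6: vr[A=4096/1991 B=4654080/2542507 C=1024/423 E=3072/1991 F=3072/1991 H=3072/1991] → run E
t=7: vr[A=4096/1991 B=4654080/2542507 C=1024/423 E=3338240/842193 F=3072/1991 H=3072/1991] → run F
t=8: vr[A=4096/1991 B=4654080/2542507 C=1024/423 E=3338240/842193 F=3455488/1578863 H=3072/1991] → run H
t=9: vr[A=4096/1991 B=4654080/2542507 C=1024/423 E=3338240/842193 F=3455488/1578863 H=4050944/1304105] → run B
t=10: vr[A=4096/1991 B=6692864/2542507 C=1024/423 E=3338240/842193 F=3455488/1578863 H=4050944/1304105] → run A
t=11: vr[B=6692864/2542507 C=1024/423 E=3338240/842193 F=3455488/1578863 H=4050944/1304105] → run F
t=12: vr[B=6692864/2542507 C=1024/423 E=3338240/842193 F=4474880/1578863 H=4050944/1304105] → run C
t=13: vr[B=6692864/2542507 C=2048/423 E=3338240/842193 F=4474880/1578863 H=4050944/1304105] → run B
t=14: vr[B=8731648/2542507 C=2048/423 E=3338240/842193 F=4474880/1578863 H=4050944/1304105] → run F
t=15: vr[B=8731648/2542507 C=2048/423 E=3338240/842193 H=4050944/1304105] → run H
t=16: vr[B=8731648/2542507 C=2048/423 E=3338240/842193 H=6089728/1304105] → run B
t=17: vr[B=10770432/2542507 C=2048/423 E=3338240/842193 H=6089728/1304105] → run E
t=18: vr[B=10770432/2542507 C=2048/423 E=5377024/842193 H=6089728/1304105] → run B
t=19: vr[B=12809216/2542507 C=2048/423 E=5377024/842193 H=6089728/1304105] → run H
t=20: vr[B=12809216/2542507 C=2048/423 E=5377024/842193 H=8128512/1304105] → run C
t=21: vr[B=12809216/2542507 C=1024/141 E=5377024/842193 H=8128512/1304105] → run B
t=22: vr[C=1024/141 E=5377024/842193 H=8128512/1304105] → run H
t=23: vr[C=1024/141 E=5377024/842193] → run E
t=24: vr[C=1024/141 E=2471936/280731] → run C
t=25: vr[C=4096/423 E=2471936/280731] → run E
t=26: vr[C=4096/423 E=9454592/842193] → run C
t=27: vr[C=5120/423 E=9454592/842193] → run E
t=28: vr[C=5120/423 E=11493376/842193] → run C
t=29: vr[E=11493376/842193] → run E
t=30: vr[E=4510720/280731] → run E
t=31: vr[E=15570944/842193] → run E
t=32: (idle)
t=33: (idle)
t=34: (idle)
t=35: (idle)
t=36: (idle)
t=37: (idle)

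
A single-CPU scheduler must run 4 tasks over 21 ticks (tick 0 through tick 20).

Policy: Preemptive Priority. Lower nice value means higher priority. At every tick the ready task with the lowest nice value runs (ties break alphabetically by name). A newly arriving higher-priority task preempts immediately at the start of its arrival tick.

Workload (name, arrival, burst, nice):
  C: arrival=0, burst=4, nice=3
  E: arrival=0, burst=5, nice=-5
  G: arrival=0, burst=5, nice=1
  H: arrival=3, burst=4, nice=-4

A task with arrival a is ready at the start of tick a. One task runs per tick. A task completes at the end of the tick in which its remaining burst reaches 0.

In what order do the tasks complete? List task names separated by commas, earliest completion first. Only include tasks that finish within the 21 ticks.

completion order = E, H, G, C

t=0: ready={C,E,G} → run E
t=1: ready={C,E,G} → run E
t=2: ready={C,E,G} → run E
t=3: ready={C,E,G,H} → run E
t=4: ready={C,E,G,H} → run E
t=5: ready={C,G,H} → run H
t=6: ready={C,G,H} → run H
t=7: ready={C,G,H} → run H
t=8: ready={C,G,H} → run H
t=9: ready={C,G} → run G
t=10: ready={C,G} → run G
t=11: ready={C,G} → run G
t=12: ready={C,G} → run G
t=13: ready={C,G} → run G
t=14: ready={C} → run C
t=15: ready={C} → run C
t=16: ready={C} → run C
t=17: ready={C} → run C
t=18: (idle)
t=19: (idle)
t=20: (idle)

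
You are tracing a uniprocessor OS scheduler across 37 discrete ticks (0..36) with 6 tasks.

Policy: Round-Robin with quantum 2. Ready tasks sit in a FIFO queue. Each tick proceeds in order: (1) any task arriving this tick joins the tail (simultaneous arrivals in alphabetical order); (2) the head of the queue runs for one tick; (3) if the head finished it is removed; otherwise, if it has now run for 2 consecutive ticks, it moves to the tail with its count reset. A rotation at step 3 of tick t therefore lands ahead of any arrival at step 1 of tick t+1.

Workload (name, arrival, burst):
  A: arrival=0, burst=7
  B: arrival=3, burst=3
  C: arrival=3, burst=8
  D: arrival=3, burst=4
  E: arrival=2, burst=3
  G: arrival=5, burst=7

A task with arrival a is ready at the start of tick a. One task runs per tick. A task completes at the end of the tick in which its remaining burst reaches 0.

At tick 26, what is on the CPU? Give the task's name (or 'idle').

t=0: queue=[A] q_used=0 → run A
t=1: queue=[A] q_used=1 → run A
t=2: queue=[A,E] q_used=0 → run A
t=3: queue=[A,E,B,C,D] q_used=1 → run A
t=4: queue=[E,B,C,D,A] q_used=0 → run E
t=5: queue=[E,B,C,D,A,G] q_used=1 → run E
t=6: queue=[B,C,D,A,G,E] q_used=0 → run B
t=7: queue=[B,C,D,A,G,E] q_used=1 → run B
t=8: queue=[C,D,A,G,E,B] q_used=0 → run C
t=9: queue=[C,D,A,G,E,B] q_used=1 → run C
t=10: queue=[D,A,G,E,B,C] q_used=0 → run D
t=11: queue=[D,A,G,E,B,C] q_used=1 → run D
t=12: queue=[A,G,E,B,C,D] q_used=0 → run A
t=13: queue=[A,G,E,B,C,D] q_used=1 → run A
t=14: queue=[G,E,B,C,D,A] q_used=0 → run G
t=15: queue=[G,E,B,C,D,A] q_used=1 → run G
t=16: queue=[E,B,C,D,A,G] q_used=0 → run E
t=17: queue=[B,C,D,A,G] q_used=0 → run B
t=18: queue=[C,D,A,G] q_used=0 → run C
t=19: queue=[C,D,A,G] q_used=1 → run C
t=20: queue=[D,A,G,C] q_used=0 → run D
t=21: queue=[D,A,G,C] q_used=1 → run D
t=22: queue=[A,G,C] q_used=0 → run A
t=23: queue=[G,C] q_used=0 → run G
t=24: queue=[G,C] q_used=1 → run G
t=25: queue=[C,G] q_used=0 → run C
t=26: queue=[C,G] q_used=1 → run C
t=27: queue=[G,C] q_used=0 → run G
t=28: queue=[G,C] q_used=1 → run G
t=29: queue=[C,G] q_used=0 → run C
t=30: queue=[C,G] q_used=1 → run C
t=31: queue=[G] q_used=0 → run G
t=32: (idle)
t=33: (idle)
t=34: (idle)
t=35: (idle)
t=36: (idle)

running at tick 26 = C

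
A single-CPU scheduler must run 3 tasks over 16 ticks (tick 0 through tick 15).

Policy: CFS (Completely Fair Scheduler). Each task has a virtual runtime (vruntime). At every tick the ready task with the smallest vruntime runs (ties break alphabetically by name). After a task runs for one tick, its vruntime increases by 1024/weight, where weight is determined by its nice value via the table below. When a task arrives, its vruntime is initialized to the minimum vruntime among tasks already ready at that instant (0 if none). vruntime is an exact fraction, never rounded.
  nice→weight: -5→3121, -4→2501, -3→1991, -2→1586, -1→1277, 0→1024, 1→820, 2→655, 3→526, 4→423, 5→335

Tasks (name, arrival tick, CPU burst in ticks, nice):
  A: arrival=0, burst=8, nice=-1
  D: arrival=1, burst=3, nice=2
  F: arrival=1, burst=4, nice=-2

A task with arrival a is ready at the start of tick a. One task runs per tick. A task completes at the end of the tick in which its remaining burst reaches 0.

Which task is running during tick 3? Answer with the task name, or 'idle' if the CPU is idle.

t=0: vr[A=0] → run A
t=1: vr[A=1024/1277 D=1024/1277 F=1024/1277] → run A
t=2: vr[A=2048/1277 D=1024/1277 F=1024/1277] → run D
t=3: vr[A=2048/1277 D=1978368/836435 F=1024/1277] → run F
t=4: vr[A=2048/1277 D=1978368/836435 F=1465856/1012661] → run F
t=5: vr[A=2048/1277 D=1978368/836435 F=2119680/1012661] → run A
t=6: vr[A=3072/1277 D=1978368/836435 F=2119680/1012661] → run F
t=7: vr[A=3072/1277 D=1978368/836435 F=2773504/1012661] → run D
t=8: vr[A=3072/1277 D=3286016/836435 F=2773504/1012661] → run A
t=9: vr[A=4096/1277 D=3286016/836435 F=2773504/1012661] → run F
t=10: vr[A=4096/1277 D=3286016/836435] → run A
t=11: vr[A=5120/1277 D=3286016/836435] → run D
t=12: vr[A=5120/1277] → run A
t=13: vr[A=6144/1277] → run A
t=14: vr[A=7168/1277] → run A
t=15: (idle)

running at tick 3 = F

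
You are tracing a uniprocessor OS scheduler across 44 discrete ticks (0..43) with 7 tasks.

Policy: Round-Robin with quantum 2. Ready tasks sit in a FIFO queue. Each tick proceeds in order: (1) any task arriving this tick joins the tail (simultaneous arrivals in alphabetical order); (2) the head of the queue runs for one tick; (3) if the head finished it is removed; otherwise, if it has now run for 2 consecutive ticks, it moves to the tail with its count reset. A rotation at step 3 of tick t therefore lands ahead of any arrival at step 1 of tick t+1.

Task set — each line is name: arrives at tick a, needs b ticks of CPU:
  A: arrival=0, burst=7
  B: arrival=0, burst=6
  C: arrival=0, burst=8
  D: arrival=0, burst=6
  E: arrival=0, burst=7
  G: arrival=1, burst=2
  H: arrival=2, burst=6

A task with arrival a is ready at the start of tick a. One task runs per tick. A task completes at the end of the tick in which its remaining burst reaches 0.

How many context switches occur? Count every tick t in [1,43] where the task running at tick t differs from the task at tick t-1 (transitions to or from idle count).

context switches = 22

t=0: queue=[A,B,C,D,E] q_used=0 → run A
t=1: queue=[A,B,C,D,E,G] q_used=1 → run A
t=2: queue=[B,C,D,E,G,A,H] q_used=0 → run B
t=3: queue=[B,C,D,E,G,A,H] q_used=1 → run B
t=4: queue=[C,D,E,G,A,H,B] q_used=0 → run C
t=5: queue=[C,D,E,G,A,H,B] q_used=1 → run C
t=6: queue=[D,E,G,A,H,B,C] q_used=0 → run D
t=7: queue=[D,E,G,A,H,B,C] q_used=1 → run D
t=8: queue=[E,G,A,H,B,C,D] q_used=0 → run E
t=9: queue=[E,G,A,H,B,C,D] q_used=1 → run E
t=10: queue=[G,A,H,B,C,D,E] q_used=0 → run G
t=11: queue=[G,A,H,B,C,D,E] q_used=1 → run G
t=12: queue=[A,H,B,C,D,E] q_used=0 → run A
t=13: queue=[A,H,B,C,D,E] q_used=1 → run A
t=14: queue=[H,B,C,D,E,A] q_used=0 → run H
t=15: queue=[H,B,C,D,E,A] q_used=1 → run H
t=16: queue=[B,C,D,E,A,H] q_used=0 → run B
t=17: queue=[B,C,D,E,A,H] q_used=1 → run B
t=18: queue=[C,D,E,A,H,B] q_used=0 → run C
t=19: queue=[C,D,E,A,H,B] q_used=1 → run C
t=20: queue=[D,E,A,H,B,C] q_used=0 → run D
t=21: queue=[D,E,A,H,B,C] q_used=1 → run D
t=22: queue=[E,A,H,B,C,D] q_used=0 → run E
t=23: queue=[E,A,H,B,C,D] q_used=1 → run E
t=24: queue=[A,H,B,C,D,E] q_used=0 → run A
t=25: queue=[A,H,B,C,D,E] q_used=1 → run A
t=26: queue=[H,B,C,D,E,A] q_used=0 → run H
t=27: queue=[H,B,C,D,E,A] q_used=1 → run H
t=28: queue=[B,C,D,E,A,H] q_used=0 → run B
t=29: queue=[B,C,D,E,A,H] q_used=1 → run B
t=30: queue=[C,D,E,A,H] q_used=0 → run C
t=31: queue=[C,D,E,A,H] q_used=1 → run C
t=32: queue=[D,E,A,H,C] q_used=0 → run D
t=33: queue=[D,E,A,H,C] q_used=1 → run D
t=34: queue=[E,A,H,C] q_used=0 → run E
t=35: queue=[E,A,H,C] q_used=1 → run E
t=36: queue=[A,H,C,E] q_used=0 → run A
t=37: queue=[H,C,E] q_used=0 → run H
t=38: queue=[H,C,E] q_used=1 → run H
t=39: queue=[C,E] q_used=0 → run C
t=40: queue=[C,E] q_used=1 → run C
t=41: queue=[E] q_used=0 → run E
t=42: (idle)
t=43: (idle)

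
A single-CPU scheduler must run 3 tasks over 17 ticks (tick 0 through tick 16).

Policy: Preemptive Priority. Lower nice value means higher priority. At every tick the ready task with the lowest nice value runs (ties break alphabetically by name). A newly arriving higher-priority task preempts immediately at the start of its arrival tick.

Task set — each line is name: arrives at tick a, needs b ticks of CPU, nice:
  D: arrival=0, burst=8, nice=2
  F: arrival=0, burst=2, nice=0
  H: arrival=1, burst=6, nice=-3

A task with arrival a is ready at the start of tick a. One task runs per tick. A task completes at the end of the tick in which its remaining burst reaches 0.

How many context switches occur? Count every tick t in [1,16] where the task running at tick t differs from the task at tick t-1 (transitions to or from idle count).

t=0: ready={D,F} → run F
t=1: ready={D,F,H} → run H
t=2: ready={D,F,H} → run H
t=3: ready={D,F,H} → run H
t=4: ready={D,F,H} → run H
t=5: ready={D,F,H} → run H
t=6: ready={D,F,H} → run H
t=7: ready={D,F} → run F
t=8: ready={D} → run D
t=9: ready={D} → run D
t=10: ready={D} → run D
t=11: ready={D} → run D
t=12: ready={D} → run D
t=13: ready={D} → run D
t=14: ready={D} → run D
t=15: ready={D} → run D
t=16: (idle)

context switches = 4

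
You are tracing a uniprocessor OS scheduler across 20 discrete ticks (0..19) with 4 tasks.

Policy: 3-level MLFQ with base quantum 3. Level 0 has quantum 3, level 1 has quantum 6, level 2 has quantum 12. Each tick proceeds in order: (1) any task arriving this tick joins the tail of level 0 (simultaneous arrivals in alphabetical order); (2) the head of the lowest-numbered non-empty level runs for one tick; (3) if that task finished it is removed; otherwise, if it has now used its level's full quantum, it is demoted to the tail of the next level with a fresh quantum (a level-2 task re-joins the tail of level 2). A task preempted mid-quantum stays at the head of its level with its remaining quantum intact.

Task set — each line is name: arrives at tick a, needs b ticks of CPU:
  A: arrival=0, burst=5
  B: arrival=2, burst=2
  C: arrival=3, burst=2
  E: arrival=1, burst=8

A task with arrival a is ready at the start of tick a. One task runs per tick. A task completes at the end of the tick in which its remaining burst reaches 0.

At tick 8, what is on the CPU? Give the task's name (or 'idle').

t=0: L0/L1/L2 = A/-/- → run A
t=1: L0/L1/L2 = AE/-/- → run A
t=2: L0/L1/L2 = AEB/-/- → run A
t=3: L0/L1/L2 = EBC/A/- → run E
t=4: L0/L1/L2 = EBC/A/- → run E
t=5: L0/L1/L2 = EBC/A/- → run E
t=6: L0/L1/L2 = BC/AE/- → run B
t=7: L0/L1/L2 = BC/AE/- → run B
t=8: L0/L1/L2 = C/AE/- → run C
t=9: L0/L1/L2 = C/AE/- → run C
t=10: L0/L1/L2 = -/AE/- → run A
t=11: L0/L1/L2 = -/AE/- → run A
t=12: L0/L1/L2 = -/E/- → run E
t=13: L0/L1/L2 = -/E/- → run E
t=14: L0/L1/L2 = -/E/- → run E
t=15: L0/L1/L2 = -/E/- → run E
t=16: L0/L1/L2 = -/E/- → run E
t=17: (idle)
t=18: (idle)
t=19: (idle)

running at tick 8 = C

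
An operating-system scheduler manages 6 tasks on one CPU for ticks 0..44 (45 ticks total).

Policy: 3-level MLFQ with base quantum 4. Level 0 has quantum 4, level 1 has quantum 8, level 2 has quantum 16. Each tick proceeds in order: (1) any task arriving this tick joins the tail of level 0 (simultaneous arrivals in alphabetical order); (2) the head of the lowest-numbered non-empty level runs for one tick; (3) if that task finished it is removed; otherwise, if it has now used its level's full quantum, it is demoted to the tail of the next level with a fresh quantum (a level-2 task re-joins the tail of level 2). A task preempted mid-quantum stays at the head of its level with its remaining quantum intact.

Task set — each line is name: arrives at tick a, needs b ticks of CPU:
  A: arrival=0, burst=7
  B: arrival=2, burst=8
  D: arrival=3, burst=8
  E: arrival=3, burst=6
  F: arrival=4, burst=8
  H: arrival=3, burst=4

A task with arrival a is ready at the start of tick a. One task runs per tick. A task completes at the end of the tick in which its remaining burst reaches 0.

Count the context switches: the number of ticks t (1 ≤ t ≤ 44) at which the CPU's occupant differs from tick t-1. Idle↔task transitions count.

context switches = 11

t=0: L0/L1/L2 = A/-/- → run A
t=1: L0/L1/L2 = A/-/- → run A
t=2: L0/L1/L2 = AB/-/- → run A
t=3: L0/L1/L2 = ABDEH/-/- → run A
t=4: L0/L1/L2 = BDEHF/A/- → run B
t=5: L0/L1/L2 = BDEHF/A/- → run B
t=6: L0/L1/L2 = BDEHF/A/- → run B
t=7: L0/L1/L2 = BDEHF/A/- → run B
t=8: L0/L1/L2 = DEHF/AB/- → run D
t=9: L0/L1/L2 = DEHF/AB/- → run D
t=10: L0/L1/L2 = DEHF/AB/- → run D
t=11: L0/L1/L2 = DEHF/AB/- → run D
t=12: L0/L1/L2 = EHF/ABD/- → run E
t=13: L0/L1/L2 = EHF/ABD/- → run E
t=14: L0/L1/L2 = EHF/ABD/- → run E
t=15: L0/L1/L2 = EHF/ABD/- → run E
t=16: L0/L1/L2 = HF/ABDE/- → run H
t=17: L0/L1/L2 = HF/ABDE/- → run H
t=18: L0/L1/L2 = HF/ABDE/- → run H
t=19: L0/L1/L2 = HF/ABDE/- → run H
t=20: L0/L1/L2 = F/ABDE/- → run F
t=21: L0/L1/L2 = F/ABDE/- → run F
t=22: L0/L1/L2 = F/ABDE/- → run F
t=23: L0/L1/L2 = F/ABDE/- → run F
t=24: L0/L1/L2 = -/ABDEF/- → run A
t=25: L0/L1/L2 = -/ABDEF/- → run A
t=26: L0/L1/L2 = -/ABDEF/- → run A
t=27: L0/L1/L2 = -/BDEF/- → run B
t=28: L0/L1/L2 = -/BDEF/- → run B
t=29: L0/L1/L2 = -/BDEF/- → run B
t=30: L0/L1/L2 = -/BDEF/- → run B
t=31: L0/L1/L2 = -/DEF/- → run D
t=32: L0/L1/L2 = -/DEF/- → run D
t=33: L0/L1/L2 = -/DEF/- → run D
t=34: L0/L1/L2 = -/DEF/- → run D
t=35: L0/L1/L2 = -/EF/- → run E
t=36: L0/L1/L2 = -/EF/- → run E
t=37: L0/L1/L2 = -/F/- → run F
t=38: L0/L1/L2 = -/F/- → run F
t=39: L0/L1/L2 = -/F/- → run F
t=40: L0/L1/L2 = -/F/- → run F
t=41: (idle)
t=42: (idle)
t=43: (idle)
t=44: (idle)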